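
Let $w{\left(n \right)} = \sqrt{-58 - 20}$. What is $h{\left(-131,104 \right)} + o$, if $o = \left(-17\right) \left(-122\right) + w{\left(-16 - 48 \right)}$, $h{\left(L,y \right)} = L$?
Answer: $1943 + i \sqrt{78} \approx 1943.0 + 8.8318 i$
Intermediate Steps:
$w{\left(n \right)} = i \sqrt{78}$ ($w{\left(n \right)} = \sqrt{-78} = i \sqrt{78}$)
$o = 2074 + i \sqrt{78}$ ($o = \left(-17\right) \left(-122\right) + i \sqrt{78} = 2074 + i \sqrt{78} \approx 2074.0 + 8.8318 i$)
$h{\left(-131,104 \right)} + o = -131 + \left(2074 + i \sqrt{78}\right) = 1943 + i \sqrt{78}$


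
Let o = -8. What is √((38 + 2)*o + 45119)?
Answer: √44799 ≈ 211.66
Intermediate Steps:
√((38 + 2)*o + 45119) = √((38 + 2)*(-8) + 45119) = √(40*(-8) + 45119) = √(-320 + 45119) = √44799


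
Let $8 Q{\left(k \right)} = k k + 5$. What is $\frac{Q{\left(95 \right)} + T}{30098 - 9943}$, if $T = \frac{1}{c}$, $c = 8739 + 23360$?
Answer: $\frac{144926989}{2587821380} \approx 0.056003$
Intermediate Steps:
$c = 32099$
$T = \frac{1}{32099} \approx 3.1154 \cdot 10^{-5}$
$Q{\left(k \right)} = \frac{5}{8} + \frac{k^{2}}{8}$ ($Q{\left(k \right)} = \frac{k k + 5}{8} = \frac{k^{2} + 5}{8} = \frac{5 + k^{2}}{8} = \frac{5}{8} + \frac{k^{2}}{8}$)
$\frac{Q{\left(95 \right)} + T}{30098 - 9943} = \frac{\left(\frac{5}{8} + \frac{95^{2}}{8}\right) + \frac{1}{32099}}{30098 - 9943} = \frac{\left(\frac{5}{8} + \frac{1}{8} \cdot 9025\right) + \frac{1}{32099}}{20155} = \left(\left(\frac{5}{8} + \frac{9025}{8}\right) + \frac{1}{32099}\right) \frac{1}{20155} = \left(\frac{4515}{4} + \frac{1}{32099}\right) \frac{1}{20155} = \frac{144926989}{128396} \cdot \frac{1}{20155} = \frac{144926989}{2587821380}$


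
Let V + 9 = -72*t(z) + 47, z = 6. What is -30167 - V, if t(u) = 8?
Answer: -29629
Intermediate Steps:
V = -538 (V = -9 + (-72*8 + 47) = -9 + (-576 + 47) = -9 - 529 = -538)
-30167 - V = -30167 - 1*(-538) = -30167 + 538 = -29629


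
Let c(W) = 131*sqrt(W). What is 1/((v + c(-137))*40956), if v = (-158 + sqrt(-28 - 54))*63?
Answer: 1/(40956*(-9954 + 63*I*sqrt(82) + 131*I*sqrt(137))) ≈ -2.348e-9 - 4.9627e-10*I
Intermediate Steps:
v = -9954 + 63*I*sqrt(82) (v = (-158 + sqrt(-82))*63 = (-158 + I*sqrt(82))*63 = -9954 + 63*I*sqrt(82) ≈ -9954.0 + 570.49*I)
1/((v + c(-137))*40956) = 1/((-9954 + 63*I*sqrt(82)) + 131*sqrt(-137)*40956) = (1/40956)/((-9954 + 63*I*sqrt(82)) + 131*(I*sqrt(137))) = (1/40956)/((-9954 + 63*I*sqrt(82)) + 131*I*sqrt(137)) = (1/40956)/(-9954 + 63*I*sqrt(82) + 131*I*sqrt(137)) = 1/(40956*(-9954 + 63*I*sqrt(82) + 131*I*sqrt(137)))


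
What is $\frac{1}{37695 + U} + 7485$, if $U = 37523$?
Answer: $\frac{563006731}{75218} \approx 7485.0$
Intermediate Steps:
$\frac{1}{37695 + U} + 7485 = \frac{1}{37695 + 37523} + 7485 = \frac{1}{75218} + 7485 = \frac{563006731}{75218}$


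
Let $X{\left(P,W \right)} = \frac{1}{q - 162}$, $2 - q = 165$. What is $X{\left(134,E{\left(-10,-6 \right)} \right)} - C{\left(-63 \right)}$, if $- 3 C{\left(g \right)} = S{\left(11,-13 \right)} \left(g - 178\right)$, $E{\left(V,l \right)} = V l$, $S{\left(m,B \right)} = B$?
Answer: $\frac{1018222}{975} \approx 1044.3$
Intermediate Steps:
$C{\left(g \right)} = - \frac{2314}{3} + \frac{13 g}{3}$ ($C{\left(g \right)} = - \frac{\left(-13\right) \left(g - 178\right)}{3} = - \frac{\left(-13\right) \left(-178 + g\right)}{3} = - \frac{2314 - 13 g}{3} = - \frac{2314}{3} + \frac{13 g}{3}$)
$q = -163$ ($q = 2 - 165 = -163$)
$X{\left(P,W \right)} = - \frac{1}{325}$ ($X{\left(P,W \right)} = \frac{1}{-163 - 162} = \frac{1}{-325} = - \frac{1}{325}$)
$X{\left(134,E{\left(-10,-6 \right)} \right)} - C{\left(-63 \right)} = - \frac{1}{325} - \left(- \frac{2314}{3} + \frac{13}{3} \left(-63\right)\right) = - \frac{1}{325} - \left(- \frac{2314}{3} - 273\right) = - \frac{1}{325} - - \frac{3133}{3} = - \frac{1}{325} + \frac{3133}{3} = \frac{1018222}{975}$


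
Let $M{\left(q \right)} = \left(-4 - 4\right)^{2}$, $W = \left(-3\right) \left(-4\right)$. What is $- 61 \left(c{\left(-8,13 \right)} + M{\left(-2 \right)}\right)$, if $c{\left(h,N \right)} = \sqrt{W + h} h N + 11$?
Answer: $8113$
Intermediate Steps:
$W = 12$
$M{\left(q \right)} = 64$ ($M{\left(q \right)} = \left(-8\right)^{2} = 64$)
$c{\left(h,N \right)} = 11 + N h \sqrt{12 + h}$ ($c{\left(h,N \right)} = \sqrt{12 + h} h N + 11 = h \sqrt{12 + h} N + 11 = N h \sqrt{12 + h} + 11 = 11 + N h \sqrt{12 + h}$)
$- 61 \left(c{\left(-8,13 \right)} + M{\left(-2 \right)}\right) = - 61 \left(\left(11 + 13 \left(-8\right) \sqrt{12 - 8}\right) + 64\right) = - 61 \left(\left(11 + 13 \left(-8\right) \sqrt{4}\right) + 64\right) = - 61 \left(\left(11 + 13 \left(-8\right) 2\right) + 64\right) = - 61 \left(\left(11 - 208\right) + 64\right) = - 61 \left(-197 + 64\right) = \left(-61\right) \left(-133\right) = 8113$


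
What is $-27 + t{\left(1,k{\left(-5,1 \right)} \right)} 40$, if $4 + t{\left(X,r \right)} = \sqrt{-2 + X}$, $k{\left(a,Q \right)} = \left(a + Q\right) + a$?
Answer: $-187 + 40 i \approx -187.0 + 40.0 i$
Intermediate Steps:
$k{\left(a,Q \right)} = Q + 2 a$ ($k{\left(a,Q \right)} = \left(Q + a\right) + a = Q + 2 a$)
$t{\left(X,r \right)} = -4 + \sqrt{-2 + X}$
$-27 + t{\left(1,k{\left(-5,1 \right)} \right)} 40 = -27 + \left(-4 + \sqrt{-2 + 1}\right) 40 = -27 + \left(-4 + \sqrt{-1}\right) 40 = -27 + \left(-4 + i\right) 40 = -27 - \left(160 - 40 i\right) = -187 + 40 i$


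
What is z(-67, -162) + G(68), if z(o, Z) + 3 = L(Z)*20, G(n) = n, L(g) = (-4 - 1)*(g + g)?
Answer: 32465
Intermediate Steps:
L(g) = -10*g
z(o, Z) = -3 - 200*Z (z(o, Z) = -3 - 10*Z*20 = -3 - 200*Z)
z(-67, -162) + G(68) = (-3 - 200*(-162)) + 68 = (-3 + 32400) + 68 = 32397 + 68 = 32465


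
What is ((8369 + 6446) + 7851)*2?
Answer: 45332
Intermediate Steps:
((8369 + 6446) + 7851)*2 = (14815 + 7851)*2 = 22666*2 = 45332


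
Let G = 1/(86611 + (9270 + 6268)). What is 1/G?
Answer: 102149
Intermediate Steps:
G = 1/102149 (G = 1/(86611 + 15538) = 1/102149 ≈ 9.7896e-6)
1/G = 1/(1/102149) = 102149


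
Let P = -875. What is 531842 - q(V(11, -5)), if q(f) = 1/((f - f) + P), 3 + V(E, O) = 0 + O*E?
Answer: 465361751/875 ≈ 5.3184e+5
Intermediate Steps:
V(E, O) = -3 + E*O (V(E, O) = -3 + (0 + O*E) = -3 + (0 + E*O) = -3 + E*O)
q(f) = -1/875 (q(f) = 1/((f - f) - 875) = 1/(0 - 875) = 1/(-875) = -1/875)
531842 - q(V(11, -5)) = 531842 - 1*(-1/875) = 531842 + 1/875 = 465361751/875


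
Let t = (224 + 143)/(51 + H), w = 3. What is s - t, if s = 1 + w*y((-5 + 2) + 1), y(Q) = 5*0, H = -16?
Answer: -332/35 ≈ -9.4857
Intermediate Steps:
y(Q) = 0
s = 1 (s = 1 + 3*0 = 1 + 0 = 1)
t = 367/35 (t = (224 + 143)/(51 - 16) = 367/35 ≈ 10.486)
s - t = 1 - 1*367/35 = 1 - 367/35 = -332/35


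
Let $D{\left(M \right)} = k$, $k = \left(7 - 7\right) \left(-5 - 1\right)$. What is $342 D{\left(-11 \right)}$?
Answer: $0$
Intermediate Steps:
$k = 0$ ($k = 0 \left(-6\right) = 0$)
$D{\left(M \right)} = 0$
$342 D{\left(-11 \right)} = 342 \cdot 0 = 0$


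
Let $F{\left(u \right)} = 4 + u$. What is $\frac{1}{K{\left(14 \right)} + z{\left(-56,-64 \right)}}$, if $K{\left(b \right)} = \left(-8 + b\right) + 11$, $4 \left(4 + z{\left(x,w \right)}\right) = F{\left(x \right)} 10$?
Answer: $- \frac{1}{117} \approx -0.008547$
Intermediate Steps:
$z{\left(x,w \right)} = 6 + \frac{5 x}{2}$ ($z{\left(x,w \right)} = -4 + \frac{\left(4 + x\right) 10}{4} = -4 + \frac{40 + 10 x}{4} = -4 + \left(10 + \frac{5 x}{2}\right) = 6 + \frac{5 x}{2}$)
$K{\left(b \right)} = 3 + b$
$\frac{1}{K{\left(14 \right)} + z{\left(-56,-64 \right)}} = \frac{1}{\left(3 + 14\right) + \left(6 + \frac{5}{2} \left(-56\right)\right)} = \frac{1}{17 + \left(6 - 140\right)} = \frac{1}{17 - 134} = \frac{1}{-117} = - \frac{1}{117}$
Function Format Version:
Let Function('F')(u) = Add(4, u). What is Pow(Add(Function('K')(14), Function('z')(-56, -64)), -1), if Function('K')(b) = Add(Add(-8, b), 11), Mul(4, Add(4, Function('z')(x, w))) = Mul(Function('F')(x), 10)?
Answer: Rational(-1, 117) ≈ -0.0085470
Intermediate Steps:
Function('z')(x, w) = Add(6, Mul(Rational(5, 2), x)) (Function('z')(x, w) = Add(-4, Mul(Rational(1, 4), Mul(Add(4, x), 10))) = Add(-4, Mul(Rational(1, 4), Add(40, Mul(10, x)))) = Add(-4, Add(10, Mul(Rational(5, 2), x))) = Add(6, Mul(Rational(5, 2), x)))
Function('K')(b) = Add(3, b)
Pow(Add(Function('K')(14), Function('z')(-56, -64)), -1) = Pow(Add(Add(3, 14), Add(6, Mul(Rational(5, 2), -56))), -1) = Pow(Add(17, Add(6, -140)), -1) = Pow(Add(17, -134), -1) = Pow(-117, -1) = Rational(-1, 117)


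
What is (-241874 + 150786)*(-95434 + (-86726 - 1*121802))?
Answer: 27687290656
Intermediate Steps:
(-241874 + 150786)*(-95434 + (-86726 - 1*121802)) = -91088*(-95434 + (-86726 - 121802)) = -91088*(-95434 - 208528) = -91088*(-303962) = 27687290656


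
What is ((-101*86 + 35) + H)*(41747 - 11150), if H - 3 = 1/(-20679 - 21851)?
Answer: -11253559496277/42530 ≈ -2.6460e+8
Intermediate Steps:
H = 127589/42530 (H = 3 + 1/(-20679 - 21851) = 3 + 1/(-42530) = 3 - 1/42530 = 127589/42530 ≈ 3.0000)
((-101*86 + 35) + H)*(41747 - 11150) = ((-101*86 + 35) + 127589/42530)*(41747 - 11150) = ((-8686 + 35) + 127589/42530)*30597 = (-8651 + 127589/42530)*30597 = -367799441/42530*30597 = -11253559496277/42530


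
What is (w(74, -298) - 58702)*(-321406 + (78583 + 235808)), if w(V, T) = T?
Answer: 413885000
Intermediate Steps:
(w(74, -298) - 58702)*(-321406 + (78583 + 235808)) = (-298 - 58702)*(-321406 + (78583 + 235808)) = -59000*(-321406 + 314391) = -59000*(-7015) = 413885000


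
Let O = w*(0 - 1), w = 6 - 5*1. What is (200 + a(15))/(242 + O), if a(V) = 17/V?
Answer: 3017/3615 ≈ 0.83458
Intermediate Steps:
w = 1 (w = 6 - 5 = 1)
O = -1 (O = 1*(0 - 1) = 1*(-1) = -1)
(200 + a(15))/(242 + O) = (200 + 17/15)/(242 - 1) = (200 + 17*(1/15))/241 = (200 + 17/15)*(1/241) = (3017/15)*(1/241) = 3017/3615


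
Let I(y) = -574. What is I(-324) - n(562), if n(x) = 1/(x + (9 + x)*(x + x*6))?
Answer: -1289706825/2246876 ≈ -574.00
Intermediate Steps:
n(x) = 1/(x + 7*x*(9 + x)) (n(x) = 1/(x + (9 + x)*(x + 6*x)) = 1/(x + (9 + x)*(7*x)) = 1/(x + 7*x*(9 + x)))
I(-324) - n(562) = -574 - 1/(562*(64 + 7*562)) = -574 - 1/(562*(64 + 3934)) = -574 - 1/(562*3998) = -574 - 1*1/2246876 = -574 - 1/2246876 = -1289706825/2246876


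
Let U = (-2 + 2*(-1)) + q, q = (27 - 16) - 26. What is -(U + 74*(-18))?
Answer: 1351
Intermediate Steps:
q = -15 (q = 11 - 26 = -15)
U = -19 (U = (-2 + 2*(-1)) - 15 = (-2 - 2) - 15 = -4 - 15 = -19)
-(U + 74*(-18)) = -(-19 + 74*(-18)) = -(-19 - 1332) = -1*(-1351) = 1351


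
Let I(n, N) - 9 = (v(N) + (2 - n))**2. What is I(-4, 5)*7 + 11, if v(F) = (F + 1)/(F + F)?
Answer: 9473/25 ≈ 378.92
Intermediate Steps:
v(F) = (1 + F)/(2*F) (v(F) = (1 + F)/((2*F)) = (1 + F)*(1/(2*F)) = (1 + F)/(2*F))
I(n, N) = 9 + (2 - n + (1 + N)/(2*N))**2 (I(n, N) = 9 + ((1 + N)/(2*N) + (2 - n))**2 = 9 + (2 - n + (1 + N)/(2*N))**2)
I(-4, 5)*7 + 11 = (9 + (1/4)*(1 + 5*5 - 2*5*(-4))**2/5**2)*7 + 11 = (9 + (1/4)*(1/25)*(1 + 25 + 40)**2)*7 + 11 = (9 + (1/4)*(1/25)*66**2)*7 + 11 = (9 + (1/4)*(1/25)*4356)*7 + 11 = (9 + 1089/25)*7 + 11 = (1314/25)*7 + 11 = 9198/25 + 11 = 9473/25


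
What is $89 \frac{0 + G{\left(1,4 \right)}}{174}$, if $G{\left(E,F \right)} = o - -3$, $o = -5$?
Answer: $- \frac{89}{87} \approx -1.023$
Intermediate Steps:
$G{\left(E,F \right)} = -2$ ($G{\left(E,F \right)} = -5 - -3 = -5 + 3 = -2$)
$89 \frac{0 + G{\left(1,4 \right)}}{174} = 89 \frac{0 - 2}{174} = 89 \left(\left(-2\right) \frac{1}{174}\right) = 89 \left(- \frac{1}{87}\right) = - \frac{89}{87}$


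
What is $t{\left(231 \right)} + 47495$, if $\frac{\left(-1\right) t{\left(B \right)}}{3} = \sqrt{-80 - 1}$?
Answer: $47495 - 27 i \approx 47495.0 - 27.0 i$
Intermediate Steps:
$t{\left(B \right)} = - 27 i$ ($t{\left(B \right)} = - 3 \sqrt{-80 - 1} = - 3 \sqrt{-81} = - 3 \cdot 9 i = - 27 i$)
$t{\left(231 \right)} + 47495 = - 27 i + 47495 = 47495 - 27 i$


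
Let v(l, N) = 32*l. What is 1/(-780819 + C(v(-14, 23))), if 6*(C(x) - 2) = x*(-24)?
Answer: -1/779025 ≈ -1.2837e-6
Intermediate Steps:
C(x) = 2 - 4*x (C(x) = 2 + (x*(-24))/6 = 2 + (-24*x)/6 = 2 - 4*x)
1/(-780819 + C(v(-14, 23))) = 1/(-780819 + (2 - 128*(-14))) = 1/(-780819 + (2 - 4*(-448))) = 1/(-780819 + (2 + 1792)) = 1/(-780819 + 1794) = 1/(-779025) = -1/779025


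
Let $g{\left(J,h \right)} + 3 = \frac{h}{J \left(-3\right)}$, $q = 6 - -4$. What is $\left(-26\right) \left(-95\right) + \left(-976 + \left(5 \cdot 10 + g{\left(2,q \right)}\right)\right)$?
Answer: $\frac{4618}{3} \approx 1539.3$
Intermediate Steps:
$q = 10$ ($q = 6 + 4 = 10$)
$g{\left(J,h \right)} = -3 - \frac{h}{3 J}$ ($g{\left(J,h \right)} = -3 + \frac{h}{J \left(-3\right)} = -3 + \frac{h}{\left(-3\right) J} = -3 + h \left(- \frac{1}{3 J}\right) = -3 - \frac{h}{3 J}$)
$\left(-26\right) \left(-95\right) + \left(-976 + \left(5 \cdot 10 + g{\left(2,q \right)}\right)\right) = \left(-26\right) \left(-95\right) + \left(-976 + \left(5 \cdot 10 - \left(3 + \frac{10}{3 \cdot 2}\right)\right)\right) = 2470 + \left(-976 + \left(50 - \left(3 + \frac{10}{3} \cdot \frac{1}{2}\right)\right)\right) = 2470 + \left(-976 + \left(50 - \frac{14}{3}\right)\right) = 2470 + \left(-976 + \frac{136}{3}\right) = 2470 - \frac{2792}{3} = \frac{4618}{3}$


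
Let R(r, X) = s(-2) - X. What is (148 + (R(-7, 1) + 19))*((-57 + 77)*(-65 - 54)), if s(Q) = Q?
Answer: -390320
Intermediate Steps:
R(r, X) = -2 - X
(148 + (R(-7, 1) + 19))*((-57 + 77)*(-65 - 54)) = (148 + ((-2 - 1*1) + 19))*((-57 + 77)*(-65 - 54)) = (148 + ((-2 - 1) + 19))*(20*(-119)) = (148 + (-3 + 19))*(-2380) = (148 + 16)*(-2380) = 164*(-2380) = -390320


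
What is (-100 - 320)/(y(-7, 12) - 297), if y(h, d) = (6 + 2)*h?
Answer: 420/353 ≈ 1.1898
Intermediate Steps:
y(h, d) = 8*h
(-100 - 320)/(y(-7, 12) - 297) = (-100 - 320)/(8*(-7) - 297) = -420/(-56 - 297) = -420/(-353) = -420*(-1/353) = 420/353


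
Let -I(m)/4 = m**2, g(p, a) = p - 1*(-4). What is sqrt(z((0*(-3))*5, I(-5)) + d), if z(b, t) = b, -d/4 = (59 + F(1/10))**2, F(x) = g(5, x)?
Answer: 136*I ≈ 136.0*I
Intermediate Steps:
g(p, a) = 4 + p (g(p, a) = p + 4 = 4 + p)
F(x) = 9 (F(x) = 4 + 5 = 9)
I(m) = -4*m**2
d = -18496 (d = -4*(59 + 9)**2 = -4*68**2 = -4*4624 = -18496)
sqrt(z((0*(-3))*5, I(-5)) + d) = sqrt((0*(-3))*5 - 18496) = sqrt(0*5 - 18496) = sqrt(0 - 18496) = sqrt(-18496) = 136*I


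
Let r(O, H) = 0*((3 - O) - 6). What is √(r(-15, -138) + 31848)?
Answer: 2*√7962 ≈ 178.46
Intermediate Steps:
r(O, H) = 0 (r(O, H) = 0*(-3 - O) = 0)
√(r(-15, -138) + 31848) = √(0 + 31848) = √31848 = 2*√7962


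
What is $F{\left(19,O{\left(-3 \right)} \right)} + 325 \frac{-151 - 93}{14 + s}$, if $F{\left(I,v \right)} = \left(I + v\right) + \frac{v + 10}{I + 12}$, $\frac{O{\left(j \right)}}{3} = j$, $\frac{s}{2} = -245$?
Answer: $\frac{651584}{3689} \approx 176.63$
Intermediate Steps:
$s = -490$ ($s = 2 \left(-245\right) = -490$)
$O{\left(j \right)} = 3 j$
$F{\left(I,v \right)} = I + v + \frac{10 + v}{12 + I}$ ($F{\left(I,v \right)} = \left(I + v\right) + \frac{10 + v}{12 + I} = I + v + \frac{10 + v}{12 + I}$)
$F{\left(19,O{\left(-3 \right)} \right)} + 325 \frac{-151 - 93}{14 + s} = \frac{10 + 19^{2} + 12 \cdot 19 + 13 \cdot 3 \left(-3\right) + 19 \cdot 3 \left(-3\right)}{12 + 19} + 325 \frac{-151 - 93}{14 - 490} = \frac{10 + 361 + 228 + 13 \left(-9\right) + 19 \left(-9\right)}{31} + 325 \left(- \frac{244}{-476}\right) = \frac{10 + 361 + 228 - 117 - 171}{31} + 325 \left(\left(-244\right) \left(- \frac{1}{476}\right)\right) = \frac{1}{31} \cdot 311 + 325 \cdot \frac{61}{119} = \frac{311}{31} + \frac{19825}{119} = \frac{651584}{3689}$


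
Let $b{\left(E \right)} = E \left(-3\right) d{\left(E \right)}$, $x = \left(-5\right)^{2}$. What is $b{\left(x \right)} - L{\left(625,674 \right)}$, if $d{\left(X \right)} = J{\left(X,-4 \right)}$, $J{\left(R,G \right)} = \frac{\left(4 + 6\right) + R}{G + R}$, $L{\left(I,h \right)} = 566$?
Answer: $-691$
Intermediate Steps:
$x = 25$
$J{\left(R,G \right)} = \frac{10 + R}{G + R}$
$d{\left(X \right)} = \frac{10 + X}{-4 + X}$
$b{\left(E \right)} = - \frac{3 E \left(10 + E\right)}{-4 + E}$ ($b{\left(E \right)} = E \left(-3\right) \frac{10 + E}{-4 + E} = - 3 E \frac{10 + E}{-4 + E} = - \frac{3 E \left(10 + E\right)}{-4 + E}$)
$b{\left(x \right)} - L{\left(625,674 \right)} = \left(-3\right) 25 \frac{1}{-4 + 25} \left(10 + 25\right) - 566 = \left(-3\right) 25 \cdot \frac{1}{21} \cdot 35 - 566 = -125 - 566 = -691$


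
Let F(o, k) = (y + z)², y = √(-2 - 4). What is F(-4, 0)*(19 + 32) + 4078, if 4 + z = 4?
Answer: 3772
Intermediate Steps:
z = 0 (z = -4 + 4 = 0)
y = I*√6 (y = √(-6) = I*√6 ≈ 2.4495*I)
F(o, k) = -6 (F(o, k) = (I*√6 + 0)² = (I*√6)² = -6)
F(-4, 0)*(19 + 32) + 4078 = -6*(19 + 32) + 4078 = -6*51 + 4078 = -306 + 4078 = 3772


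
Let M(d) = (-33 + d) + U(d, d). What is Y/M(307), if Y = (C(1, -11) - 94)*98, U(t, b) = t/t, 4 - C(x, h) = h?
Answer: -7742/275 ≈ -28.153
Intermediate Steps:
C(x, h) = 4 - h
U(t, b) = 1
M(d) = -32 + d (M(d) = (-33 + d) + 1 = -32 + d)
Y = -7742 (Y = ((4 - 1*(-11)) - 94)*98 = ((4 + 11) - 94)*98 = (15 - 94)*98 = -79*98 = -7742)
Y/M(307) = -7742/(-32 + 307) = -7742/275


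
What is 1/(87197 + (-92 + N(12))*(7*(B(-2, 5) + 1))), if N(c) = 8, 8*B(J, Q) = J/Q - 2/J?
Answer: 10/865649 ≈ 1.1552e-5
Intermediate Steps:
B(J, Q) = -1/(4*J) + J/(8*Q) (B(J, Q) = (J/Q - 2/J)/8 = (-2/J + J/Q)/8 = -1/(4*J) + J/(8*Q))
1/(87197 + (-92 + N(12))*(7*(B(-2, 5) + 1))) = 1/(87197 + (-92 + 8)*(7*((-1/4/(-2) + (1/8)*(-2)/5) + 1))) = 1/(87197 - 588*((-1/4*(-1/2) + (1/8)*(-2)*(1/5)) + 1)) = 1/(87197 - 588*((1/8 - 1/20) + 1)) = 1/(87197 - 588*(3/40 + 1)) = 1/(87197 - 588*43/40) = 1/(87197 - 84*301/40) = 1/(87197 - 6321/10) = 1/(865649/10) = 10/865649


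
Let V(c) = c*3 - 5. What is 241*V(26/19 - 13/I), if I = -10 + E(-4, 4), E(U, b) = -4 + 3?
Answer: 133514/209 ≈ 638.82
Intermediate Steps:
E(U, b) = -1
I = -11 (I = -10 - 1 = -11)
V(c) = -5 + 3*c (V(c) = 3*c - 5 = -5 + 3*c)
241*V(26/19 - 13/I) = 241*(-5 + 3*(26/19 - 13/(-11))) = 241*(-5 + 3*(26*(1/19) - 13*(-1/11))) = 241*(-5 + 3*(26/19 + 13/11)) = 241*(-5 + 3*(533/209)) = 241*(-5 + 1599/209) = 241*(554/209) = 133514/209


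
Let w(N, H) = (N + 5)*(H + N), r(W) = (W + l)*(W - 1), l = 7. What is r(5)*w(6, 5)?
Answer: 5808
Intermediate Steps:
r(W) = (-1 + W)*(7 + W) (r(W) = (W + 7)*(W - 1) = (7 + W)*(-1 + W) = (-1 + W)*(7 + W))
w(N, H) = (5 + N)*(H + N)
r(5)*w(6, 5) = (-7 + 5**2 + 6*5)*(6**2 + 5*5 + 5*6 + 5*6) = (-7 + 25 + 30)*(36 + 25 + 30 + 30) = 48*121 = 5808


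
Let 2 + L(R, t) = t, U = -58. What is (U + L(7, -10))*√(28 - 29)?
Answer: -70*I ≈ -70.0*I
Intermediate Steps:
L(R, t) = -2 + t
(U + L(7, -10))*√(28 - 29) = (-58 + (-2 - 10))*√(28 - 29) = (-58 - 12)*√(-1) = -70*I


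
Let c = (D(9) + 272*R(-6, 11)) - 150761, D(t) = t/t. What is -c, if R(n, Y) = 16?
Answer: 146408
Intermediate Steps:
D(t) = 1
c = -146408 (c = (1 + 272*16) - 150761 = (1 + 4352) - 150761 = 4353 - 150761 = -146408)
-c = -1*(-146408) = 146408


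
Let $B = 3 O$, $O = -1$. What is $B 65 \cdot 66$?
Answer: $-12870$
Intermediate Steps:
$B = -3$ ($B = 3 \left(-1\right) = -3$)
$B 65 \cdot 66 = \left(-3\right) 65 \cdot 66 = \left(-195\right) 66 = -12870$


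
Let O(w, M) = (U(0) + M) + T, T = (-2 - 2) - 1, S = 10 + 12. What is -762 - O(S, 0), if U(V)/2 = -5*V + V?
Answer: -757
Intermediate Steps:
U(V) = -8*V (U(V) = 2*(-5*V + V) = 2*(-4*V) = -8*V)
S = 22
T = -5 (T = -4 - 1 = -5)
O(w, M) = -5 + M (O(w, M) = (-8*0 + M) - 5 = (0 + M) - 5 = M - 5 = -5 + M)
-762 - O(S, 0) = -762 - (-5 + 0) = -762 - 1*(-5) = -762 + 5 = -757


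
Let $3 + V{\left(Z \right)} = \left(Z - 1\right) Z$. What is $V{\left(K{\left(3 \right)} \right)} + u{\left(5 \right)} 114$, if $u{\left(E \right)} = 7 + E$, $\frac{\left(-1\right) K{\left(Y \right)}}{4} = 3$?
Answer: $1521$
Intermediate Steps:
$K{\left(Y \right)} = -12$ ($K{\left(Y \right)} = \left(-4\right) 3 = -12$)
$V{\left(Z \right)} = -3 + Z \left(-1 + Z\right)$ ($V{\left(Z \right)} = -3 + \left(Z - 1\right) Z = -3 + \left(-1 + Z\right) Z = -3 + Z \left(-1 + Z\right)$)
$V{\left(K{\left(3 \right)} \right)} + u{\left(5 \right)} 114 = \left(-3 + \left(-12\right)^{2} - -12\right) + \left(7 + 5\right) 114 = \left(-3 + 144 + 12\right) + 12 \cdot 114 = 153 + 1368 = 1521$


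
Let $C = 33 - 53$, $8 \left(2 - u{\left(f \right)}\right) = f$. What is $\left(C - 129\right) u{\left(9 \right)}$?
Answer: $- \frac{1043}{8} \approx -130.38$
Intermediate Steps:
$u{\left(f \right)} = 2 - \frac{f}{8}$
$C = -20$
$\left(C - 129\right) u{\left(9 \right)} = \left(-20 - 129\right) \left(2 - \frac{9}{8}\right) = - 149 \left(2 - \frac{9}{8}\right) = \left(-149\right) \frac{7}{8} = - \frac{1043}{8}$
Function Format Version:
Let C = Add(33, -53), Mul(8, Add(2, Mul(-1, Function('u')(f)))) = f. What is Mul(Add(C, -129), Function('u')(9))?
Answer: Rational(-1043, 8) ≈ -130.38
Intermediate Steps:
Function('u')(f) = Add(2, Mul(Rational(-1, 8), f))
C = -20
Mul(Add(C, -129), Function('u')(9)) = Mul(Add(-20, -129), Add(2, Mul(Rational(-1, 8), 9))) = Mul(-149, Add(2, Rational(-9, 8))) = Mul(-149, Rational(7, 8)) = Rational(-1043, 8)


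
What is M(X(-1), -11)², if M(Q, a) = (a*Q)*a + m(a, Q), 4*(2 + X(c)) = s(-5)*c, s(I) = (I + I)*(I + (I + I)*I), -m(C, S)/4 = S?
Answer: 668584449/4 ≈ 1.6715e+8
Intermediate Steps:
m(C, S) = -4*S
s(I) = 2*I*(I + 2*I²) (s(I) = (2*I)*(I + (2*I)*I) = (2*I)*(I + 2*I²) = 2*I*(I + 2*I²))
X(c) = -2 - 225*c/2 (X(c) = -2 + (((-5)²*(2 + 4*(-5)))*c)/4 = -2 + ((25*(2 - 20))*c)/4 = -2 + ((25*(-18))*c)/4 = -2 + (-450*c)/4 = -2 - 225*c/2)
M(Q, a) = -4*Q + Q*a² (M(Q, a) = (a*Q)*a - 4*Q = (Q*a)*a - 4*Q = Q*a² - 4*Q = -4*Q + Q*a²)
M(X(-1), -11)² = ((-2 - 225/2*(-1))*(-4 + (-11)²))² = ((-2 + 225/2)*(-4 + 121))² = ((221/2)*117)² = (25857/2)² = 668584449/4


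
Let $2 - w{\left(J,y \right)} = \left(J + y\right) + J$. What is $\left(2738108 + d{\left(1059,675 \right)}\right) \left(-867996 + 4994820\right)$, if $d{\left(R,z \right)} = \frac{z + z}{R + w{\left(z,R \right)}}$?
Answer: $\frac{3807994072827204}{337} \approx 1.13 \cdot 10^{13}$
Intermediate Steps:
$w{\left(J,y \right)} = 2 - y - 2 J$ ($w{\left(J,y \right)} = 2 - \left(\left(J + y\right) + J\right) = 2 - \left(y + 2 J\right) = 2 - y - 2 J$)
$d{\left(R,z \right)} = \frac{2 z}{2 - 2 z}$ ($d{\left(R,z \right)} = \frac{z + z}{R - \left(-2 + R + 2 z\right)} = \frac{2 z}{2 - 2 z}$)
$\left(2738108 + d{\left(1059,675 \right)}\right) \left(-867996 + 4994820\right) = \left(2738108 - \frac{675}{-1 + 675}\right) \left(-867996 + 4994820\right) = \left(2738108 - \frac{675}{674}\right) 4126824 = \frac{1845484117}{674} \cdot 4126824 = \frac{3807994072827204}{337}$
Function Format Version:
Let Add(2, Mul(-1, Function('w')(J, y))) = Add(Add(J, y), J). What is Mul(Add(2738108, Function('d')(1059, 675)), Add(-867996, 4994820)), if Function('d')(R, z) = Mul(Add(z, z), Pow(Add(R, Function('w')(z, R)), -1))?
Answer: Rational(3807994072827204, 337) ≈ 1.1300e+13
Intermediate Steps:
Function('w')(J, y) = Add(2, Mul(-1, y), Mul(-2, J)) (Function('w')(J, y) = Add(2, Mul(-1, Add(Add(J, y), J))) = Add(2, Mul(-1, Add(y, Mul(2, J)))) = Add(2, Add(Mul(-1, y), Mul(-2, J))) = Add(2, Mul(-1, y), Mul(-2, J)))
Function('d')(R, z) = Mul(2, z, Pow(Add(2, Mul(-2, z)), -1)) (Function('d')(R, z) = Mul(Add(z, z), Pow(Add(R, Add(2, Mul(-1, R), Mul(-2, z))), -1)) = Mul(Mul(2, z), Pow(Add(2, Mul(-2, z)), -1)) = Mul(2, z, Pow(Add(2, Mul(-2, z)), -1)))
Mul(Add(2738108, Function('d')(1059, 675)), Add(-867996, 4994820)) = Mul(Add(2738108, Mul(-1, 675, Pow(Add(-1, 675), -1))), Add(-867996, 4994820)) = Mul(Add(2738108, Mul(-1, 675, Pow(674, -1))), 4126824) = Mul(Add(2738108, Mul(-1, 675, Rational(1, 674))), 4126824) = Mul(Add(2738108, Rational(-675, 674)), 4126824) = Mul(Rational(1845484117, 674), 4126824) = Rational(3807994072827204, 337)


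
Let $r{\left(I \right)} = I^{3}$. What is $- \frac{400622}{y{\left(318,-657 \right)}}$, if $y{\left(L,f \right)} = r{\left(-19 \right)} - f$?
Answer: $\frac{200311}{3101} \approx 64.596$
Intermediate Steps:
$y{\left(L,f \right)} = -6859 - f$ ($y{\left(L,f \right)} = \left(-19\right)^{3} - f = -6859 - f$)
$- \frac{400622}{y{\left(318,-657 \right)}} = - \frac{400622}{-6859 - -657} = - \frac{400622}{-6859 + 657} = - \frac{400622}{-6202} = \left(-400622\right) \left(- \frac{1}{6202}\right) = \frac{200311}{3101}$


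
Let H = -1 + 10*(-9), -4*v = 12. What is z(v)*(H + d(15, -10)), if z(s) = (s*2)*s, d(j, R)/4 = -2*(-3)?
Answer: -1206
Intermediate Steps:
d(j, R) = 24 (d(j, R) = 4*(-2*(-3)) = 4*6 = 24)
v = -3 (v = -¼*12 = -3)
z(s) = 2*s² (z(s) = (2*s)*s = 2*s²)
H = -91 (H = -1 - 90 = -91)
z(v)*(H + d(15, -10)) = (2*(-3)²)*(-91 + 24) = (2*9)*(-67) = 18*(-67) = -1206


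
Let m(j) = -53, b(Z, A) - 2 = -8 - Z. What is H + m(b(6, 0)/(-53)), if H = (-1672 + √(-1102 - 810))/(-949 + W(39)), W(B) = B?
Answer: -23279/455 - I*√478/455 ≈ -51.163 - 0.048051*I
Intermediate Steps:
b(Z, A) = -6 - Z (b(Z, A) = 2 + (-8 - Z) = -6 - Z)
H = 836/455 - I*√478/455 (H = (-1672 + √(-1102 - 810))/(-949 + 39) = (-1672 + √(-1912))/(-910) = (-1672 + 2*I*√478)*(-1/910) = 836/455 - I*√478/455 ≈ 1.8374 - 0.048051*I)
H + m(b(6, 0)/(-53)) = (836/455 - I*√478/455) - 53 = -23279/455 - I*√478/455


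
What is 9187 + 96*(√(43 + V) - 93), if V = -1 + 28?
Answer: 259 + 96*√70 ≈ 1062.2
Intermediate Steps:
V = 27
9187 + 96*(√(43 + V) - 93) = 9187 + 96*(√(43 + 27) - 93) = 9187 + 96*(√70 - 93) = 9187 + 96*(-93 + √70) = 9187 + (-8928 + 96*√70) = 259 + 96*√70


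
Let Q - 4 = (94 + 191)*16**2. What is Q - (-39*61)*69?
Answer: 237115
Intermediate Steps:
Q = 72964 (Q = 4 + (94 + 191)*16**2 = 4 + 285*256 = 4 + 72960 = 72964)
Q - (-39*61)*69 = 72964 - (-39*61)*69 = 72964 - (-2379)*69 = 72964 - 1*(-164151) = 72964 + 164151 = 237115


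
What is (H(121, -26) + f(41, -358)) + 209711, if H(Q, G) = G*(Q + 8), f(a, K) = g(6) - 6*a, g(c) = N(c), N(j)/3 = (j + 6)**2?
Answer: 206543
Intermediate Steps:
N(j) = 3*(6 + j)**2 (N(j) = 3*(j + 6)**2 = 3*(6 + j)**2)
g(c) = 3*(6 + c)**2
f(a, K) = 432 - 6*a (f(a, K) = 3*(6 + 6)**2 - 6*a = 3*12**2 - 6*a = 3*144 - 6*a = 432 - 6*a)
H(Q, G) = G*(8 + Q)
(H(121, -26) + f(41, -358)) + 209711 = (-26*(8 + 121) + (432 - 6*41)) + 209711 = (-26*129 + (432 - 246)) + 209711 = (-3354 + 186) + 209711 = -3168 + 209711 = 206543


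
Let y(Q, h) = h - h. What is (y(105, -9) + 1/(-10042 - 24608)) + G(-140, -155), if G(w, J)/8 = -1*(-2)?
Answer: 554399/34650 ≈ 16.000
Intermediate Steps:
y(Q, h) = 0
G(w, J) = 16 (G(w, J) = 8*(-1*(-2)) = 8*2 = 16)
(y(105, -9) + 1/(-10042 - 24608)) + G(-140, -155) = (0 + 1/(-10042 - 24608)) + 16 = (0 + 1/(-34650)) + 16 = (0 - 1/34650) + 16 = -1/34650 + 16 = 554399/34650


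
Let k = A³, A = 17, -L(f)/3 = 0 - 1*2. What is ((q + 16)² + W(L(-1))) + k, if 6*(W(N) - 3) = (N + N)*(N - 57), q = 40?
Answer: 7950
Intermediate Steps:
L(f) = 6 (L(f) = -3*(0 - 1*2) = -3*(0 - 2) = -3*(-2) = 6)
W(N) = 3 + N*(-57 + N)/3 (W(N) = 3 + ((N + N)*(N - 57))/6 = 3 + ((2*N)*(-57 + N))/6 = 3 + (2*N*(-57 + N))/6 = 3 + N*(-57 + N)/3)
k = 4913 (k = 17³ = 4913)
((q + 16)² + W(L(-1))) + k = ((40 + 16)² + (3 - 19*6 + (⅓)*6²)) + 4913 = (56² + (3 - 114 + (⅓)*36)) + 4913 = (3136 + (3 - 114 + 12)) + 4913 = (3136 - 99) + 4913 = 3037 + 4913 = 7950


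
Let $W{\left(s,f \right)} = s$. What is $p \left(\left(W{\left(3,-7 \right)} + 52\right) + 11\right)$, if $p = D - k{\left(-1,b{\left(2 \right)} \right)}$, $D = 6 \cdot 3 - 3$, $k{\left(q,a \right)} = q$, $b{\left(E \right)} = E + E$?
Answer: $1056$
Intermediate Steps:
$b{\left(E \right)} = 2 E$
$D = 15$ ($D = 18 - 3 = 15$)
$p = 16$ ($p = 15 - -1 = 15 + 1 = 16$)
$p \left(\left(W{\left(3,-7 \right)} + 52\right) + 11\right) = 16 \left(\left(3 + 52\right) + 11\right) = 16 \left(55 + 11\right) = 16 \cdot 66 = 1056$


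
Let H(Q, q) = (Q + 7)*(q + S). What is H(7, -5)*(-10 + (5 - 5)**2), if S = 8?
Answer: -420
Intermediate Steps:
H(Q, q) = (7 + Q)*(8 + q) (H(Q, q) = (Q + 7)*(q + 8) = (7 + Q)*(8 + q))
H(7, -5)*(-10 + (5 - 5)**2) = (56 + 7*(-5) + 8*7 + 7*(-5))*(-10 + (5 - 5)**2) = (56 - 35 + 56 - 35)*(-10 + 0**2) = 42*(-10 + 0) = 42*(-10) = -420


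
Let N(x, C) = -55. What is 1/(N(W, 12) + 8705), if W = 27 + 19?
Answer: 1/8650 ≈ 0.00011561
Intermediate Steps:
W = 46
1/(N(W, 12) + 8705) = 1/(-55 + 8705) = 1/8650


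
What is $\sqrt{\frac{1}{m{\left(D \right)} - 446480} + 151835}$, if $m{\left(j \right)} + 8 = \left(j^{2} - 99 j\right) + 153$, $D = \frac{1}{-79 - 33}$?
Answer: $\frac{\sqrt{4759530915749289608285691}}{5598815151} \approx 389.66$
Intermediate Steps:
$D = - \frac{1}{112}$ ($D = \frac{1}{-112} = - \frac{1}{112} \approx -0.0089286$)
$m{\left(j \right)} = 145 + j^{2} - 99 j$ ($m{\left(j \right)} = -8 + \left(\left(j^{2} - 99 j\right) + 153\right) = -8 + \left(153 + j^{2} - 99 j\right) = 145 + j^{2} - 99 j$)
$\sqrt{\frac{1}{m{\left(D \right)} - 446480} + 151835} = \sqrt{\frac{1}{\left(145 + \left(- \frac{1}{112}\right)^{2} - - \frac{99}{112}\right) - 446480} + 151835} = \sqrt{\frac{1}{\left(145 + \frac{1}{12544} + \frac{99}{112}\right) - 446480} + 151835} = \sqrt{\frac{1}{\frac{1829969}{12544} - 446480} + 151835} = \sqrt{\frac{1}{- \frac{5598815151}{12544}} + 151835} = \sqrt{- \frac{12544}{5598815151} + 151835} = \sqrt{\frac{850096098439541}{5598815151}} = \frac{\sqrt{4759530915749289608285691}}{5598815151}$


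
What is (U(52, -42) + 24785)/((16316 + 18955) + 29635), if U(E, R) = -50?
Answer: 1455/3818 ≈ 0.38109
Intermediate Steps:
(U(52, -42) + 24785)/((16316 + 18955) + 29635) = (-50 + 24785)/((16316 + 18955) + 29635) = 24735/(35271 + 29635) = 24735/64906 = 24735*(1/64906) = 1455/3818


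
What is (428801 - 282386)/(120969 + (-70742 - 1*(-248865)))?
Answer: 146415/299092 ≈ 0.48953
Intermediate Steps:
(428801 - 282386)/(120969 + (-70742 - 1*(-248865))) = 146415/(120969 + (-70742 + 248865)) = 146415/(120969 + 178123) = 146415/299092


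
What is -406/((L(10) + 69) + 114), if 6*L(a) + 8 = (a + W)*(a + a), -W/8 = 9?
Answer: 406/25 ≈ 16.240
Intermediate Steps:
W = -72 (W = -8*9 = -72)
L(a) = -4/3 + a*(-72 + a)/3 (L(a) = -4/3 + ((a - 72)*(a + a))/6 = -4/3 + ((-72 + a)*(2*a))/6 = -4/3 + (2*a*(-72 + a))/6 = -4/3 + a*(-72 + a)/3)
-406/((L(10) + 69) + 114) = -406/(((-4/3 - 24*10 + (1/3)*10**2) + 69) + 114) = -406/(((-4/3 - 240 + (1/3)*100) + 69) + 114) = -406/(((-4/3 - 240 + 100/3) + 69) + 114) = -406/((-208 + 69) + 114) = -406/(-139 + 114) = -406/(-25) = -406*(-1/25) = 406/25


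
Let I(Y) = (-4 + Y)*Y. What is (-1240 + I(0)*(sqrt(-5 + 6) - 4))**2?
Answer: 1537600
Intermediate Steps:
I(Y) = Y*(-4 + Y)
(-1240 + I(0)*(sqrt(-5 + 6) - 4))**2 = (-1240 + (0*(-4 + 0))*(sqrt(-5 + 6) - 4))**2 = (-1240 + (0*(-4))*(sqrt(1) - 4))**2 = (-1240 + 0*(1 - 4))**2 = (-1240 + 0*(-3))**2 = (-1240 + 0)**2 = (-1240)**2 = 1537600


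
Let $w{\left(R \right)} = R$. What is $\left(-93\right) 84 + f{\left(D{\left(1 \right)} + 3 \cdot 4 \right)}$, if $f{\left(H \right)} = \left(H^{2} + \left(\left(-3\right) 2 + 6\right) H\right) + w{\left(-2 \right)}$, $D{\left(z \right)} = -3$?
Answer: $-7733$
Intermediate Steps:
$f{\left(H \right)} = -2 + H^{2}$ ($f{\left(H \right)} = \left(H^{2} + \left(\left(-3\right) 2 + 6\right) H\right) - 2 = \left(H^{2} + \left(-6 + 6\right) H\right) - 2 = \left(H^{2} + 0 H\right) - 2 = \left(H^{2} + 0\right) - 2 = H^{2} - 2 = -2 + H^{2}$)
$\left(-93\right) 84 + f{\left(D{\left(1 \right)} + 3 \cdot 4 \right)} = \left(-93\right) 84 - \left(2 - \left(-3 + 3 \cdot 4\right)^{2}\right) = -7812 - \left(2 - \left(-3 + 12\right)^{2}\right) = -7812 - \left(2 - 9^{2}\right) = -7812 + \left(-2 + 81\right) = -7812 + 79 = -7733$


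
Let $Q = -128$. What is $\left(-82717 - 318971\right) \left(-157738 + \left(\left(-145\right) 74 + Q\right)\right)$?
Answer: $67722990048$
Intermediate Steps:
$\left(-82717 - 318971\right) \left(-157738 + \left(\left(-145\right) 74 + Q\right)\right) = \left(-82717 - 318971\right) \left(-157738 - 10858\right) = - 401688 \left(-157738 - 10858\right) = \left(-401688\right) \left(-168596\right) = 67722990048$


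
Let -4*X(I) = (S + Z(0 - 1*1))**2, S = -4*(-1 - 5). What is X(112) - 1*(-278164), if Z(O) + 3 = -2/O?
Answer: 1112127/4 ≈ 2.7803e+5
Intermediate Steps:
Z(O) = -3 - 2/O
S = 24 (S = -4*(-6) = 24)
X(I) = -529/4 (X(I) = -(24 + (-3 - 2/(0 - 1*1)))**2/4 = -(24 + (-3 - 2/(0 - 1)))**2/4 = -(24 + (-3 - 2/(-1)))**2/4 = -(24 + (-3 - 2*(-1)))**2/4 = -(24 + (-3 + 2))**2/4 = -(24 - 1)**2/4 = -1/4*23**2 = -1/4*529 = -529/4)
X(112) - 1*(-278164) = -529/4 - 1*(-278164) = -529/4 + 278164 = 1112127/4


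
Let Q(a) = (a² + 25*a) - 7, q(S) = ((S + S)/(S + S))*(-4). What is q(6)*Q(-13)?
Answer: 652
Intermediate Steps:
q(S) = -4 (q(S) = ((2*S)/((2*S)))*(-4) = ((2*S)*(1/(2*S)))*(-4) = 1*(-4) = -4)
Q(a) = -7 + a² + 25*a
q(6)*Q(-13) = -4*(-7 + (-13)² + 25*(-13)) = -4*(-7 + 169 - 325) = -4*(-163) = 652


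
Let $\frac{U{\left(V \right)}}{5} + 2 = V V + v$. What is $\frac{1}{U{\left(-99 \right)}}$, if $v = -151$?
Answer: $\frac{1}{48240} \approx 2.073 \cdot 10^{-5}$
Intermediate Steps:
$U{\left(V \right)} = -765 + 5 V^{2}$ ($U{\left(V \right)} = -10 + 5 \left(V V - 151\right) = -10 + 5 \left(V^{2} - 151\right) = -10 + 5 \left(-151 + V^{2}\right) = -10 + \left(-755 + 5 V^{2}\right) = -765 + 5 V^{2}$)
$\frac{1}{U{\left(-99 \right)}} = \frac{1}{-765 + 5 \left(-99\right)^{2}} = \frac{1}{-765 + 5 \cdot 9801} = \frac{1}{-765 + 49005} = \frac{1}{48240}$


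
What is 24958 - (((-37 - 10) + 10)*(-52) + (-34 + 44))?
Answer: 23024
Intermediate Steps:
24958 - (((-37 - 10) + 10)*(-52) + (-34 + 44)) = 24958 - ((-47 + 10)*(-52) + 10) = 24958 - (-37*(-52) + 10) = 24958 - (1924 + 10) = 24958 - 1*1934 = 24958 - 1934 = 23024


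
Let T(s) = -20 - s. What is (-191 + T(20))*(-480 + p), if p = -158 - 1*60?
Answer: 161238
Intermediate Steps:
p = -218 (p = -158 - 60 = -218)
(-191 + T(20))*(-480 + p) = (-191 + (-20 - 1*20))*(-480 - 218) = (-191 + (-20 - 20))*(-698) = (-191 - 40)*(-698) = -231*(-698) = 161238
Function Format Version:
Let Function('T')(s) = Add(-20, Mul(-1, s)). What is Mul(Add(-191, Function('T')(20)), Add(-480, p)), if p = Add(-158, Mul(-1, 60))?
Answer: 161238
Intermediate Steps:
p = -218 (p = Add(-158, -60) = -218)
Mul(Add(-191, Function('T')(20)), Add(-480, p)) = Mul(Add(-191, Add(-20, Mul(-1, 20))), Add(-480, -218)) = Mul(Add(-191, Add(-20, -20)), -698) = Mul(Add(-191, -40), -698) = Mul(-231, -698) = 161238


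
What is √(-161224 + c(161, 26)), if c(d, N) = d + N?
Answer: 3*I*√17893 ≈ 401.29*I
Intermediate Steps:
c(d, N) = N + d
√(-161224 + c(161, 26)) = √(-161224 + (26 + 161)) = √(-161224 + 187) = √(-161037) = 3*I*√17893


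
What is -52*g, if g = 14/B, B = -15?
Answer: 728/15 ≈ 48.533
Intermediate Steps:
g = -14/15 (g = 14/(-15) = 14*(-1/15) = -14/15 ≈ -0.93333)
-52*g = -52*(-14/15) = 728/15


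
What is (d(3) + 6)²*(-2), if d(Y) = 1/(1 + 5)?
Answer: -1369/18 ≈ -76.056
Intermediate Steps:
d(Y) = ⅙ (d(Y) = 1/6 = ⅙)
(d(3) + 6)²*(-2) = (⅙ + 6)²*(-2) = (37/6)²*(-2) = (1369/36)*(-2) = -1369/18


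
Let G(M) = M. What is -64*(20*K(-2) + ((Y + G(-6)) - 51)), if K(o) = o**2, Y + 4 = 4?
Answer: -1472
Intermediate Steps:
Y = 0 (Y = -4 + 4 = 0)
-64*(20*K(-2) + ((Y + G(-6)) - 51)) = -64*(20*(-2)**2 + ((0 - 6) - 51)) = -64*(20*4 + (-6 - 51)) = -64*(80 - 57) = -64*23 = -1472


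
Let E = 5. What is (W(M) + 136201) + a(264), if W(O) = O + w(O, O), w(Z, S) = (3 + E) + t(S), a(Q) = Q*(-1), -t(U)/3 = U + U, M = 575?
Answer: 133070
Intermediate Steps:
t(U) = -6*U (t(U) = -3*(U + U) = -6*U)
a(Q) = -Q
w(Z, S) = 8 - 6*S (w(Z, S) = (3 + 5) - 6*S = 8 - 6*S)
W(O) = 8 - 5*O (W(O) = O + (8 - 6*O) = 8 - 5*O)
(W(M) + 136201) + a(264) = ((8 - 5*575) + 136201) - 1*264 = ((8 - 2875) + 136201) - 264 = (-2867 + 136201) - 264 = 133334 - 264 = 133070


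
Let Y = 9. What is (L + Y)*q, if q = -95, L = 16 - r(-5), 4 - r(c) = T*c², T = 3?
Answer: -9120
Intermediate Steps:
r(c) = 4 - 3*c²
L = 87 (L = 16 - (4 - 3*(-5)²) = 16 - (4 - 3*25) = 16 - (4 - 75) = 16 - 1*(-71) = 16 + 71 = 87)
(L + Y)*q = (87 + 9)*(-95) = 96*(-95) = -9120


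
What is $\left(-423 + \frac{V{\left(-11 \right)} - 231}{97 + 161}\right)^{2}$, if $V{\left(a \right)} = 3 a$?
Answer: $\frac{332442289}{1849} \approx 1.798 \cdot 10^{5}$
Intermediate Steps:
$\left(-423 + \frac{V{\left(-11 \right)} - 231}{97 + 161}\right)^{2} = \left(-423 + \frac{3 \left(-11\right) - 231}{97 + 161}\right)^{2} = \left(-423 + \frac{-33 - 231}{258}\right)^{2} = \left(-423 - \frac{44}{43}\right)^{2} = \left(- \frac{18233}{43}\right)^{2} = \frac{332442289}{1849}$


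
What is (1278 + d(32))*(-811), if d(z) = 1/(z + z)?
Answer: -66334123/64 ≈ -1.0365e+6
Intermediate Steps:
d(z) = 1/(2*z)
(1278 + d(32))*(-811) = (1278 + (½)/32)*(-811) = (1278 + (½)*(1/32))*(-811) = (1278 + 1/64)*(-811) = (81793/64)*(-811) = -66334123/64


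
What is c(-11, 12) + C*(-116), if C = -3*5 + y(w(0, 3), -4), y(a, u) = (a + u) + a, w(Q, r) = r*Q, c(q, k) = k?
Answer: 2216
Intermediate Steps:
w(Q, r) = Q*r
y(a, u) = u + 2*a
C = -19 (C = -3*5 + (-4 + 2*(0*3)) = -15 + (-4 + 2*0) = -15 + (-4 + 0) = -15 - 4 = -19)
c(-11, 12) + C*(-116) = 12 - 19*(-116) = 12 + 2204 = 2216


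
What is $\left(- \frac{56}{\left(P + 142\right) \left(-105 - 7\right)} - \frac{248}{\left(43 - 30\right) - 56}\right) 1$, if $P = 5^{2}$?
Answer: $\frac{82875}{14362} \approx 5.7704$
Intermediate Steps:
$P = 25$
$\left(- \frac{56}{\left(P + 142\right) \left(-105 - 7\right)} - \frac{248}{\left(43 - 30\right) - 56}\right) 1 = \left(- \frac{56}{\left(25 + 142\right) \left(-105 - 7\right)} - \frac{248}{\left(43 - 30\right) - 56}\right) 1 = \left(- \frac{56}{167 \left(-112\right)} - \frac{248}{13 - 56}\right) 1 = \left(- \frac{56}{-18704} - \frac{248}{-43}\right) 1 = \left(\left(-56\right) \left(- \frac{1}{18704}\right) - - \frac{248}{43}\right) 1 = \left(\frac{1}{334} + \frac{248}{43}\right) 1 = \frac{82875}{14362} \cdot 1 = \frac{82875}{14362}$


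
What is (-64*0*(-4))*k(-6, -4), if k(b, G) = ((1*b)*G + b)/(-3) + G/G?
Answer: 0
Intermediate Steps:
k(b, G) = 1 - b/3 - G*b/3 (k(b, G) = (b*G + b)*(-1/3) + 1 = (G*b + b)*(-1/3) + 1 = (b + G*b)*(-1/3) + 1 = (-b/3 - G*b/3) + 1 = 1 - b/3 - G*b/3)
(-64*0*(-4))*k(-6, -4) = (-64*0*(-4))*(1 - 1/3*(-6) - 1/3*(-4)*(-6)) = (-64*0)*(1 + 2 - 8) = -32*0*(-5) = 0*(-5) = 0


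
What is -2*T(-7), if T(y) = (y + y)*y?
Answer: -196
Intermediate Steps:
T(y) = 2*y² (T(y) = (2*y)*y = 2*y²)
-2*T(-7) = -4*(-7)² = -4*49 = -2*98 = -196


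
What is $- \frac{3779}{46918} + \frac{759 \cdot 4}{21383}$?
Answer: $\frac{61636691}{1003247594} \approx 0.061437$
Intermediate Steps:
$- \frac{3779}{46918} + \frac{759 \cdot 4}{21383} = \left(-3779\right) \frac{1}{46918} + 3036 \cdot \frac{1}{21383} = - \frac{3779}{46918} + \frac{3036}{21383} = \frac{61636691}{1003247594}$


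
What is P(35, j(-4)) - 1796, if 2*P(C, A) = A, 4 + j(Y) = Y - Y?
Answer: -1798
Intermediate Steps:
j(Y) = -4 (j(Y) = -4 + (Y - Y) = -4 + 0 = -4)
P(C, A) = A/2
P(35, j(-4)) - 1796 = (½)*(-4) - 1796 = -2 - 1796 = -1798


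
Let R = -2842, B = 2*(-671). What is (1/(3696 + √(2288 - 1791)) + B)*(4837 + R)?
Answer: -5224508166570/1951417 - 285*√497/1951417 ≈ -2.6773e+6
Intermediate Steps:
B = -1342
(1/(3696 + √(2288 - 1791)) + B)*(4837 + R) = (1/(3696 + √(2288 - 1791)) - 1342)*(4837 - 2842) = (1/(3696 + √497) - 1342)*1995 = (-1342 + 1/(3696 + √497))*1995 = -2677290 + 1995/(3696 + √497)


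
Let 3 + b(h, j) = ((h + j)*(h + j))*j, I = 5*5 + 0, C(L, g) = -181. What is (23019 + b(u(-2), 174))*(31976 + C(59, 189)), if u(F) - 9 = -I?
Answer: 138840879840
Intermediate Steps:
I = 25 (I = 25 + 0 = 25)
u(F) = -16 (u(F) = 9 - 1*25 = 9 - 25 = -16)
b(h, j) = -3 + j*(h + j)² (b(h, j) = -3 + ((h + j)*(h + j))*j = -3 + (h + j)²*j = -3 + j*(h + j)²)
(23019 + b(u(-2), 174))*(31976 + C(59, 189)) = (23019 + (-3 + 174*(-16 + 174)²))*(31976 - 181) = (23019 + (-3 + 174*158²))*31795 = (23019 + (-3 + 174*24964))*31795 = (23019 + (-3 + 4343736))*31795 = (23019 + 4343733)*31795 = 4366752*31795 = 138840879840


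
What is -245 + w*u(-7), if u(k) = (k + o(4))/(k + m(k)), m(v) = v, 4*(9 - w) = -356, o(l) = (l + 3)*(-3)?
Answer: -49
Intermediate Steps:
o(l) = -9 - 3*l (o(l) = (3 + l)*(-3) = -9 - 3*l)
w = 98 (w = 9 - ¼*(-356) = 9 + 89 = 98)
u(k) = (-21 + k)/(2*k) (u(k) = (k + (-9 - 3*4))/(k + k) = (k + (-9 - 12))/((2*k)) = (k - 21)*(1/(2*k)) = (-21 + k)*(1/(2*k)) = (-21 + k)/(2*k))
-245 + w*u(-7) = -245 + 98*((½)*(-21 - 7)/(-7)) = -245 + 98*((½)*(-⅐)*(-28)) = -245 + 98*2 = -245 + 196 = -49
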